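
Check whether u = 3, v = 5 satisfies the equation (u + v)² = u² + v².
Substituting u = 3, v = 5:

LHS = (3 + 5)² = 64
RHS = 3² + 5² = 34

LHS ≠ RHS, so the equation does not hold at this point.

Answer: Fails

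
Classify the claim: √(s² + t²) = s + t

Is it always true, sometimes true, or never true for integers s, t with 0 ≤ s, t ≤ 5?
It holds at (s, t) = (0, 4) (both sides equal 4), but fails at (s, t) = (4, 3) (LHS = 5, RHS = 7).

Answer: Sometimes true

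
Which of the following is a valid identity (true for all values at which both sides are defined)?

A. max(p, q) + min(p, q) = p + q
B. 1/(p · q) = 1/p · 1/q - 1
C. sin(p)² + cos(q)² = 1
A

A: holds — e.g. at (4, 5), both sides equal 9.
B: fails at (2, 5) — LHS = 1/10, RHS = -9/10.
C: fails at (2, 4) — LHS = cos(4)² + sin(2)² ≈ 1.254, RHS = 1.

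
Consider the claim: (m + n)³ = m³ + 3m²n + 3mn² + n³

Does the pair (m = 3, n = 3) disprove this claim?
Substituting m = 3, n = 3:
LHS = (3 + 3)³ = 216
RHS = 3³ + 3·3²·3 + 3·3·3² + 3³ = 216

The sides agree, so this pair does not disprove the claim.

Answer: No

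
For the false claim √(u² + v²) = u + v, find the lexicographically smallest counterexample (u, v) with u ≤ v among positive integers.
Substituting (1, 1) into the claim:
LHS = √(1² + 1²) = √(2) ≈ 1.414
RHS = 1 + 1 = 2

Since LHS ≠ RHS, this pair disproves the claim, and no lexicographically smaller pair (u ≤ v, positive integers) does.

For instance (1, 3) is also a counterexample (LHS = √(10) ≈ 3.162, RHS = 4), but it's lexicographically larger.

Answer: (u, v) = (1, 1)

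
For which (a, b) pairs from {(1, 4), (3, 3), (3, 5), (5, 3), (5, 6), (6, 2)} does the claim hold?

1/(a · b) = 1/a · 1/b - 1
Testing each pair:
(1, 4): LHS = 1/4, RHS = -3/4 → fails
(3, 3): LHS = 1/9, RHS = -8/9 → fails
(3, 5): LHS = 1/15, RHS = -14/15 → fails
(5, 3): LHS = 1/15, RHS = -14/15 → fails
(5, 6): LHS = 1/30, RHS = -29/30 → fails
(6, 2): LHS = 1/12, RHS = -11/12 → fails

No pair satisfies the claim.

Answer: None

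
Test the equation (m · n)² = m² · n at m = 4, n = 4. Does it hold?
Substituting m = 4, n = 4:

LHS = (4 · 4)² = 256
RHS = 4² · 4 = 64

LHS ≠ RHS, so the equation does not hold at this point.

Answer: Fails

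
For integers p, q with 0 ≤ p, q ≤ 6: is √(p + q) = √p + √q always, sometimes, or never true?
Sometimes true

It holds at (p, q) = (5, 0) (both sides equal √(5) ≈ 2.236), but fails at (p, q) = (4, 4) (LHS = 2·√(2) ≈ 2.828, RHS = 4).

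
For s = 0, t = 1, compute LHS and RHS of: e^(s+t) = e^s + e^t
LHS = e^(0+1) = e ≈ 2.718
RHS = e^0 + e^1 = 1 + e ≈ 3.718

LHS ≠ RHS (they differ by about 1), so the equation does not hold here.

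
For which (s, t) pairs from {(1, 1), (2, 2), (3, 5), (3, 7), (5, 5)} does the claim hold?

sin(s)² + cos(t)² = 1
Testing each pair:
(1, 1): LHS = cos(1)² + sin(1)² = 1, RHS = 1 → holds
(2, 2): LHS = cos(2)² + sin(2)² = 1, RHS = 1 → holds
(3, 5): LHS = sin(3)² + cos(5)² ≈ 0.1004, RHS = 1 → fails
(3, 7): LHS = sin(3)² + cos(7)² ≈ 0.5883, RHS = 1 → fails
(5, 5): LHS = cos(5)² + sin(5)² = 1, RHS = 1 → holds

3 of 5 pairs satisfy the claim.

Answer: (1, 1), (2, 2), (5, 5)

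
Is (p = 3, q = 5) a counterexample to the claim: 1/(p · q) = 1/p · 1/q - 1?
Substituting p = 3, q = 5:
LHS = 1/(3 · 5) = 1/15
RHS = 1/3 · 1/5 - 1 = -14/15

Since LHS ≠ RHS, this pair disproves the claim.

Answer: Yes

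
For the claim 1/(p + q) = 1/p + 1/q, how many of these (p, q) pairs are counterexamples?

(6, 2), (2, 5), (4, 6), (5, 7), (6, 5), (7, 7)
6

Testing each pair:
(6, 2): LHS = 1/8, RHS = 2/3 → counterexample
(2, 5): LHS = 1/7, RHS = 7/10 → counterexample
(4, 6): LHS = 1/10, RHS = 5/12 → counterexample
(5, 7): LHS = 1/12, RHS = 12/35 → counterexample
(6, 5): LHS = 1/11, RHS = 11/30 → counterexample
(7, 7): LHS = 1/14, RHS = 2/7 → counterexample

That makes 6 counterexamples.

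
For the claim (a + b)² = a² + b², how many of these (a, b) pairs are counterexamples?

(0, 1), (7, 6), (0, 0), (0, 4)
1

Testing each pair:
(0, 1): LHS = 1, RHS = 1 → satisfies claim
(7, 6): LHS = 169, RHS = 85 → counterexample
(0, 0): LHS = 0, RHS = 0 → satisfies claim
(0, 4): LHS = 16, RHS = 16 → satisfies claim

That makes 1 counterexample.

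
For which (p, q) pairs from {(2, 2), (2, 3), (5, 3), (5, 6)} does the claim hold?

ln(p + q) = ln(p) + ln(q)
(2, 2)

Testing each pair:
(2, 2): LHS = ln(4) ≈ 1.386, RHS = 2·ln(2) ≈ 1.386 → holds
(2, 3): LHS = ln(5) ≈ 1.609, RHS = ln(2) + ln(3) ≈ 1.792 → fails
(5, 3): LHS = ln(8) ≈ 2.079, RHS = ln(3) + ln(5) ≈ 2.708 → fails
(5, 6): LHS = ln(11) ≈ 2.398, RHS = ln(5) + ln(6) ≈ 3.401 → fails

1 of 4 pairs satisfies the claim.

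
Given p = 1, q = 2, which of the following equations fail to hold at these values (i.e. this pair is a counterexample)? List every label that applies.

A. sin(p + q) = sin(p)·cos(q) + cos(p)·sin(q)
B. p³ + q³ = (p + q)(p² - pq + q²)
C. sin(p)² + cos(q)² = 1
C

Evaluating each claim at the given values:
A. LHS = sin(3) ≈ 0.1411, RHS = sin(1)·cos(2) + sin(2)·cos(1) ≈ 0.1411 → holds here (LHS = RHS)
B. LHS = 9, RHS = 9 → holds here (LHS = RHS)
C. LHS = cos(2)² + sin(1)² ≈ 0.8813, RHS = 1 → fails here (LHS ≠ RHS)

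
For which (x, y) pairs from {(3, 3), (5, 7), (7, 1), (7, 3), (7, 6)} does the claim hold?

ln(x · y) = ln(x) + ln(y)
All pairs

Testing each pair:
(3, 3): LHS = ln(9) ≈ 2.197, RHS = 2·ln(3) ≈ 2.197 → holds
(5, 7): LHS = ln(35) ≈ 3.555, RHS = ln(5) + ln(7) ≈ 3.555 → holds
(7, 1): LHS = ln(7) ≈ 1.946, RHS = ln(7) ≈ 1.946 → holds
(7, 3): LHS = ln(21) ≈ 3.045, RHS = ln(3) + ln(7) ≈ 3.045 → holds
(7, 6): LHS = ln(42) ≈ 3.738, RHS = ln(6) + ln(7) ≈ 3.738 → holds

Every pair satisfies the claim.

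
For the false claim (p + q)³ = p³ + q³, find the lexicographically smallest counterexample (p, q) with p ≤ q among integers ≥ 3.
(p, q) = (3, 3)

Substituting (3, 3) into the claim:
LHS = (3 + 3)³ = 216
RHS = 3³ + 3³ = 54

Since LHS ≠ RHS, this pair disproves the claim, and no lexicographically smaller pair (p ≤ q, integers ≥ 3) does.

For instance (6, 10) is also a counterexample (LHS = 4096, RHS = 1216), but it's lexicographically larger.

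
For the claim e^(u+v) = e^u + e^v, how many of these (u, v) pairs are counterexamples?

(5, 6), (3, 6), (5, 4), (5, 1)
Testing each pair:
(5, 6): LHS = e^11 ≈ 59874.1, RHS = e^5 + e^6 ≈ 551.8 → counterexample
(3, 6): LHS = e^9 ≈ 8103, RHS = e^3 + e^6 ≈ 423.5 → counterexample
(5, 4): LHS = e^9 ≈ 8103, RHS = e^4 + e^5 ≈ 203 → counterexample
(5, 1): LHS = e^6 ≈ 403.4, RHS = e + e^5 ≈ 151.1 → counterexample

That makes 4 counterexamples.

Answer: 4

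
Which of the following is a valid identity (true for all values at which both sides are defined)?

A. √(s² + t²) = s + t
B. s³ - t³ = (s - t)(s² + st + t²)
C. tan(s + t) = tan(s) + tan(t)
A: fails at (3, 4) — LHS = 5, RHS = 7.
B: holds — e.g. at (0, 1), both sides equal -1.
C: fails at (6, 7) — LHS = tan(13) ≈ 0.463, RHS = tan(6) + tan(7) ≈ 0.5804.

Answer: B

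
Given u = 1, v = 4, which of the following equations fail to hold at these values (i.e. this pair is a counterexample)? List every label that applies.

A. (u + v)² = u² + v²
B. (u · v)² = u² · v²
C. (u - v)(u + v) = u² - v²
Evaluating each claim at the given values:
A. LHS = 25, RHS = 17 → fails here (LHS ≠ RHS)
B. LHS = 16, RHS = 16 → holds here (LHS = RHS)
C. LHS = -15, RHS = -15 → holds here (LHS = RHS)

Answer: A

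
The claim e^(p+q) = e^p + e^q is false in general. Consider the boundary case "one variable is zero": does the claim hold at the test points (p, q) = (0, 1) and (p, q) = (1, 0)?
No, fails at both test points

At (0, 1): LHS = e ≈ 2.718 ≠ RHS = 1 + e ≈ 3.718
At (1, 0): LHS = e ≈ 2.718 ≠ RHS = 1 + e ≈ 3.718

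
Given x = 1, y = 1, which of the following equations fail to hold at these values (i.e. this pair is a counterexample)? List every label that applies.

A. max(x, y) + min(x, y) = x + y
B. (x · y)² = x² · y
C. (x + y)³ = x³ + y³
Evaluating each claim at the given values:
A. LHS = 2, RHS = 2 → holds here (LHS = RHS)
B. LHS = 1, RHS = 1 → holds here (LHS = RHS)
C. LHS = 8, RHS = 2 → fails here (LHS ≠ RHS)

Answer: C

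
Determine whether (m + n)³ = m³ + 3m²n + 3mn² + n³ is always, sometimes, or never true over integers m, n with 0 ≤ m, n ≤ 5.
The identity holds for every pair in the range. For instance at (m, n) = (2, 2): both sides equal 64.

Answer: Always true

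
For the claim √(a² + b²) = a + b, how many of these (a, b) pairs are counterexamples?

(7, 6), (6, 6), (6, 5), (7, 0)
3

Testing each pair:
(7, 6): LHS = √(85) ≈ 9.22, RHS = 13 → counterexample
(6, 6): LHS = 6·√(2) ≈ 8.485, RHS = 12 → counterexample
(6, 5): LHS = √(61) ≈ 7.81, RHS = 11 → counterexample
(7, 0): LHS = 7, RHS = 7 → satisfies claim

That makes 3 counterexamples.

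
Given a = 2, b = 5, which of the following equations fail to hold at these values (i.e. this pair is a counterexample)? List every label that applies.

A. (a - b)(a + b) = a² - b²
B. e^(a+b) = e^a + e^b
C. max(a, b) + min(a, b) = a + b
B

Evaluating each claim at the given values:
A. LHS = -21, RHS = -21 → holds here (LHS = RHS)
B. LHS = e^7 ≈ 1097, RHS = e^2 + e^5 ≈ 155.8 → fails here (LHS ≠ RHS)
C. LHS = 7, RHS = 7 → holds here (LHS = RHS)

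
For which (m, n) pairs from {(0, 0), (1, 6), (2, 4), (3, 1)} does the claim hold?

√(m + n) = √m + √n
(0, 0)

Testing each pair:
(0, 0): LHS = 0, RHS = 0 → holds
(1, 6): LHS = √(7) ≈ 2.646, RHS = 1 + √(6) ≈ 3.449 → fails
(2, 4): LHS = √(6) ≈ 2.449, RHS = √(2) + 2 ≈ 3.414 → fails
(3, 1): LHS = 2, RHS = 1 + √(3) ≈ 2.732 → fails

1 of 4 pairs satisfies the claim.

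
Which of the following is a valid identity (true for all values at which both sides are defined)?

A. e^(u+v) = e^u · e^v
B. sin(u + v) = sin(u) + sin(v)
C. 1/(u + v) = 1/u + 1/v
A

A: holds — e.g. at (4, 5), both sides equal e^9 ≈ 8103.
B: fails at (2, 7) — LHS = sin(9) ≈ 0.4121, RHS = sin(7) + sin(2) ≈ 1.566.
C: fails at (1, 1) — LHS = 1/2, RHS = 2.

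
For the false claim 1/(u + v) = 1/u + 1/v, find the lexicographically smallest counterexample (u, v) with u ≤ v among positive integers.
(u, v) = (1, 1)

Substituting (1, 1) into the claim:
LHS = 1/(1 + 1) = 1/2
RHS = 1/1 + 1/1 = 2

Since LHS ≠ RHS, this pair disproves the claim, and no lexicographically smaller pair (u ≤ v, positive integers) does.

For instance (2, 4) is also a counterexample (LHS = 1/6, RHS = 3/4), but it's lexicographically larger.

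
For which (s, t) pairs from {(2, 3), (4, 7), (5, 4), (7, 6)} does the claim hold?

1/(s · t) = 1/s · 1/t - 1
None

Testing each pair:
(2, 3): LHS = 1/6, RHS = -5/6 → fails
(4, 7): LHS = 1/28, RHS = -27/28 → fails
(5, 4): LHS = 1/20, RHS = -19/20 → fails
(7, 6): LHS = 1/42, RHS = -41/42 → fails

No pair satisfies the claim.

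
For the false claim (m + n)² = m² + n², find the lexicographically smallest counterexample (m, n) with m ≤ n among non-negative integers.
(m, n) = (1, 1)

At (0, 2): both sides equal 4, so it holds there.
At (0, 4): both sides equal 16, so it holds there.

Substituting (1, 1) into the claim:
LHS = (1 + 1)² = 4
RHS = 1² + 1² = 2

Since LHS ≠ RHS, this pair disproves the claim, and no lexicographically smaller pair (m ≤ n, non-negative integers) does.

For instance (1, 2) is also a counterexample (LHS = 9, RHS = 5), but it's lexicographically larger.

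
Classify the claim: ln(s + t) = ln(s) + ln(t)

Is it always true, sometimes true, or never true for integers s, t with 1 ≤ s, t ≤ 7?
It holds at (s, t) = (2, 2) (both sides equal ln(4) ≈ 1.386), but fails at (s, t) = (3, 1) (LHS = ln(4) ≈ 1.386, RHS = ln(3) ≈ 1.099).

Answer: Sometimes true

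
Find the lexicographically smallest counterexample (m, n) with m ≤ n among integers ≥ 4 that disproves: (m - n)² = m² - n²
Substituting (4, 5) into the claim:
LHS = (4 - 5)² = 1
RHS = 4² - 5² = -9

Since LHS ≠ RHS, this pair disproves the claim, and no lexicographically smaller pair (m ≤ n, integers ≥ 4) does.

For instance (6, 9) is also a counterexample (LHS = 9, RHS = -45), but it's lexicographically larger.

Answer: (m, n) = (4, 5)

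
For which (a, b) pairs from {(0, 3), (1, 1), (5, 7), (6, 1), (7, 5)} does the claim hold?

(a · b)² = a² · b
Testing each pair:
(0, 3): LHS = 0, RHS = 0 → holds
(1, 1): LHS = 1, RHS = 1 → holds
(5, 7): LHS = 1225, RHS = 175 → fails
(6, 1): LHS = 36, RHS = 36 → holds
(7, 5): LHS = 1225, RHS = 245 → fails

3 of 5 pairs satisfy the claim.

Answer: (0, 3), (1, 1), (6, 1)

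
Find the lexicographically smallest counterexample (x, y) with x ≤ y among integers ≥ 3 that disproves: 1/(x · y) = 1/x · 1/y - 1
Substituting (3, 3) into the claim:
LHS = 1/(3 · 3) = 1/9
RHS = 1/3 · 1/3 - 1 = -8/9

Since LHS ≠ RHS, this pair disproves the claim, and no lexicographically smaller pair (x ≤ y, integers ≥ 3) does.

For instance (8, 9) is also a counterexample (LHS = 1/72, RHS = -71/72), but it's lexicographically larger.

Answer: (x, y) = (3, 3)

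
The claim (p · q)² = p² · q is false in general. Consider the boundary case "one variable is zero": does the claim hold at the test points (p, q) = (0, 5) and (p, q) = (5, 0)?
At (0, 5): LHS = 0, RHS = 0 → equal
At (5, 0): LHS = 0, RHS = 0 → equal

So the claim does hold at both of these boundary points, even though it is not an identity.

Answer: Yes, holds at both test points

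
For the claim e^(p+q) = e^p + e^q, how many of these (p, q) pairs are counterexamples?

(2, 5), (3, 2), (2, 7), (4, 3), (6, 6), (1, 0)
6

Testing each pair:
(2, 5): LHS = e^7 ≈ 1097, RHS = e^2 + e^5 ≈ 155.8 → counterexample
(3, 2): LHS = e^5 ≈ 148.4, RHS = e^2 + e^3 ≈ 27.47 → counterexample
(2, 7): LHS = e^9 ≈ 8103, RHS = e^2 + e^7 ≈ 1104 → counterexample
(4, 3): LHS = e^7 ≈ 1097, RHS = e^3 + e^4 ≈ 74.68 → counterexample
(6, 6): LHS = e^12 ≈ 162754.8, RHS = 2·e^6 ≈ 806.9 → counterexample
(1, 0): LHS = e ≈ 2.718, RHS = 1 + e ≈ 3.718 → counterexample

That makes 6 counterexamples.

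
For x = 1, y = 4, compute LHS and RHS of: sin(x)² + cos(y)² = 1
LHS = sin(1)² + cos(4)² ≈ 1.135
RHS = 1

LHS ≠ RHS (they differ by about 0.1353), so the equation does not hold here.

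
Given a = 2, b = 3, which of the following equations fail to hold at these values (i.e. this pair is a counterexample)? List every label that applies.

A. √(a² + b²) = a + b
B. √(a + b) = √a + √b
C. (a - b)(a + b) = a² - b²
A, B

Evaluating each claim at the given values:
A. LHS = √(13) ≈ 3.606, RHS = 5 → fails here (LHS ≠ RHS)
B. LHS = √(5) ≈ 2.236, RHS = √(2) + √(3) ≈ 3.146 → fails here (LHS ≠ RHS)
C. LHS = -5, RHS = -5 → holds here (LHS = RHS)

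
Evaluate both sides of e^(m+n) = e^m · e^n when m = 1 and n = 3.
LHS = e^(1+3) = e^4 ≈ 54.6
RHS = e^1 · e^3 = e^4 ≈ 54.6

LHS = RHS: the two sides agree.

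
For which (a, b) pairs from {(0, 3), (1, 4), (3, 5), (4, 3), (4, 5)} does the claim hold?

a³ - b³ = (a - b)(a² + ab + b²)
Testing each pair:
(0, 3): LHS = -27, RHS = -27 → holds
(1, 4): LHS = -63, RHS = -63 → holds
(3, 5): LHS = -98, RHS = -98 → holds
(4, 3): LHS = 37, RHS = 37 → holds
(4, 5): LHS = -61, RHS = -61 → holds

Every pair satisfies the claim.

Answer: All pairs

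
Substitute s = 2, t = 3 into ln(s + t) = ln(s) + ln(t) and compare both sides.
LHS = ln(2 + 3) = ln(5) ≈ 1.609
RHS = ln(2) + ln(3) ≈ 1.792

LHS ≠ RHS (they differ by about 0.1823), so the equation does not hold here.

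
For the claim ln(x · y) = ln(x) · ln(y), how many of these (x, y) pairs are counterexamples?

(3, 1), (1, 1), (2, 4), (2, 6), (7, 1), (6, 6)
5

Testing each pair:
(3, 1): LHS = ln(3) ≈ 1.099, RHS = 0 → counterexample
(1, 1): LHS = 0, RHS = 0 → satisfies claim
(2, 4): LHS = ln(8) ≈ 2.079, RHS = ln(2)·ln(4) ≈ 0.9609 → counterexample
(2, 6): LHS = ln(12) ≈ 2.485, RHS = ln(2)·ln(6) ≈ 1.242 → counterexample
(7, 1): LHS = ln(7) ≈ 1.946, RHS = 0 → counterexample
(6, 6): LHS = ln(36) ≈ 3.584, RHS = ln(6)² ≈ 3.21 → counterexample

That makes 5 counterexamples.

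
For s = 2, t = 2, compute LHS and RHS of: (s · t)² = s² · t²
LHS = (2 · 2)² = 16
RHS = 2² · 2² = 16

LHS = RHS: the two sides agree.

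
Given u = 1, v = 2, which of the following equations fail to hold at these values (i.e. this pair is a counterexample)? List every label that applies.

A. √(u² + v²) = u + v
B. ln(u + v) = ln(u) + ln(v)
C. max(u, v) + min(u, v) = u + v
A, B

Evaluating each claim at the given values:
A. LHS = √(5) ≈ 2.236, RHS = 3 → fails here (LHS ≠ RHS)
B. LHS = ln(3) ≈ 1.099, RHS = ln(2) ≈ 0.6931 → fails here (LHS ≠ RHS)
C. LHS = 3, RHS = 3 → holds here (LHS = RHS)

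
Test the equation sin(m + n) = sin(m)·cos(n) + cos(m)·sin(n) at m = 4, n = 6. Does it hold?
Holds

Substituting m = 4, n = 6:

LHS = sin(4 + 6) = sin(10) ≈ -0.544
RHS = sin(4)·cos(6) + cos(4)·sin(6) = sin(4)·cos(6) + sin(6)·cos(4) ≈ -0.544

LHS = RHS, so the equation holds at this point.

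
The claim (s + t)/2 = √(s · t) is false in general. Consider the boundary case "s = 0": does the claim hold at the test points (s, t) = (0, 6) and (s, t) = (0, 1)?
At (0, 6): LHS = 3 ≠ RHS = 0
At (0, 1): LHS = 1/2 ≠ RHS = 0

Answer: No, fails at both test points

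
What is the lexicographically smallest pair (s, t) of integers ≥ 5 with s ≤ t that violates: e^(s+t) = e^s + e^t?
(s, t) = (5, 5)

Substituting (5, 5) into the claim:
LHS = e^(5+5) = e^10 ≈ 22026.5
RHS = e^5 + e^5 = 2·e^5 ≈ 296.8

Since LHS ≠ RHS, this pair disproves the claim, and no lexicographically smaller pair (s ≤ t, integers ≥ 5) does.

For instance (5, 10) is also a counterexample (LHS = e^15 ≈ 3269017.4, RHS = e^5 + e^10 ≈ 22174.9), but it's lexicographically larger.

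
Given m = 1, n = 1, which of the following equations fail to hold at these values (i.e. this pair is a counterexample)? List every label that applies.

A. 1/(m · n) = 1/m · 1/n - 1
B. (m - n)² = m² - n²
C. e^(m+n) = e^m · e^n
Evaluating each claim at the given values:
A. LHS = 1, RHS = 0 → fails here (LHS ≠ RHS)
B. LHS = 0, RHS = 0 → holds here (LHS = RHS)
C. LHS = e^2 ≈ 7.389, RHS = e^2 ≈ 7.389 → holds here (LHS = RHS)

Answer: A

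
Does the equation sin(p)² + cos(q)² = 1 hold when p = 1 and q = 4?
Substituting p = 1, q = 4:

LHS = sin(1)² + cos(4)² ≈ 1.135
RHS = 1

LHS ≠ RHS, so the equation does not hold at this point.

Answer: Fails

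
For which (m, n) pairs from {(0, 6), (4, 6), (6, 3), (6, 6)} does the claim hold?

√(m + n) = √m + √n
(0, 6)

Testing each pair:
(0, 6): LHS = √(6) ≈ 2.449, RHS = √(6) ≈ 2.449 → holds
(4, 6): LHS = √(10) ≈ 3.162, RHS = 2 + √(6) ≈ 4.449 → fails
(6, 3): LHS = 3, RHS = √(3) + √(6) ≈ 4.182 → fails
(6, 6): LHS = 2·√(3) ≈ 3.464, RHS = 2·√(6) ≈ 4.899 → fails

1 of 4 pairs satisfies the claim.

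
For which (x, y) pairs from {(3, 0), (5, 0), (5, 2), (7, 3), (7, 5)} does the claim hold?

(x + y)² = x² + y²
Testing each pair:
(3, 0): LHS = 9, RHS = 9 → holds
(5, 0): LHS = 25, RHS = 25 → holds
(5, 2): LHS = 49, RHS = 29 → fails
(7, 3): LHS = 100, RHS = 58 → fails
(7, 5): LHS = 144, RHS = 74 → fails

2 of 5 pairs satisfy the claim.

Answer: (3, 0), (5, 0)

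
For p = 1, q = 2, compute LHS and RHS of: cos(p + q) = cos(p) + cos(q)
LHS = cos(1 + 2) = cos(3) ≈ -0.99
RHS = cos(1) + cos(2) ≈ 0.1242

LHS ≠ RHS (they differ by about 1.114), so the equation does not hold here.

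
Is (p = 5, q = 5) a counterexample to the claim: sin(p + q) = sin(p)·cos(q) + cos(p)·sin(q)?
No

Substituting p = 5, q = 5:
LHS = sin(5 + 5) = sin(10) ≈ -0.544
RHS = sin(5)·cos(5) + cos(5)·sin(5) = 2·sin(5)·cos(5) ≈ -0.544

The sides agree, so this pair does not disprove the claim.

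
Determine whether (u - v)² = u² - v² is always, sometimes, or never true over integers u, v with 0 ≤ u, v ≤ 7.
Sometimes true

It holds at (u, v) = (5, 0) (both sides equal 25), but fails at (u, v) = (2, 6) (LHS = 16, RHS = -32).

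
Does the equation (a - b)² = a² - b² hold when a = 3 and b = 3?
Substituting a = 3, b = 3:

LHS = (3 - 3)² = 0
RHS = 3² - 3² = 0

LHS = RHS, so the equation holds at this point.

Answer: Holds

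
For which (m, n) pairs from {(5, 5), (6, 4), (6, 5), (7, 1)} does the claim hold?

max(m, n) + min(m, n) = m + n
Testing each pair:
(5, 5): LHS = 10, RHS = 10 → holds
(6, 4): LHS = 10, RHS = 10 → holds
(6, 5): LHS = 11, RHS = 11 → holds
(7, 1): LHS = 8, RHS = 8 → holds

Every pair satisfies the claim.

Answer: All pairs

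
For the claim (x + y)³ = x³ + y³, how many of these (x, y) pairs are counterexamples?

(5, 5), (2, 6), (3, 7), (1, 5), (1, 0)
4

Testing each pair:
(5, 5): LHS = 1000, RHS = 250 → counterexample
(2, 6): LHS = 512, RHS = 224 → counterexample
(3, 7): LHS = 1000, RHS = 370 → counterexample
(1, 5): LHS = 216, RHS = 126 → counterexample
(1, 0): LHS = 1, RHS = 1 → satisfies claim

That makes 4 counterexamples.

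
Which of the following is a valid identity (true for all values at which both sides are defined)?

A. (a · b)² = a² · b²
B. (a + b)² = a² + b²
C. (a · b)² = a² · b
A

A: holds — e.g. at (2, 3), both sides equal 36.
B: fails at (1, 4) — LHS = 25, RHS = 17.
C: fails at (5, 5) — LHS = 625, RHS = 125.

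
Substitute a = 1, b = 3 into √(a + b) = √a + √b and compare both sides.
LHS = √(1 + 3) = 2
RHS = √1 + √3 = 1 + √(3) ≈ 2.732

LHS ≠ RHS (they differ by about 0.7321), so the equation does not hold here.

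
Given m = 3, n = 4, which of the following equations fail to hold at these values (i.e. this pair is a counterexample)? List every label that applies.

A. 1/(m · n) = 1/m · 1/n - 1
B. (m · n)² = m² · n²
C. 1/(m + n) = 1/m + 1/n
Evaluating each claim at the given values:
A. LHS = 1/12, RHS = -11/12 → fails here (LHS ≠ RHS)
B. LHS = 144, RHS = 144 → holds here (LHS = RHS)
C. LHS = 1/7, RHS = 7/12 → fails here (LHS ≠ RHS)

Answer: A, C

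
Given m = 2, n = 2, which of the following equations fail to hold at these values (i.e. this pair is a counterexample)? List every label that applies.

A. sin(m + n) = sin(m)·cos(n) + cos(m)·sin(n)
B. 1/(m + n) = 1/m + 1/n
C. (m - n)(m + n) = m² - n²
Evaluating each claim at the given values:
A. LHS = sin(4) ≈ -0.7568, RHS = 2·sin(2)·cos(2) ≈ -0.7568 → holds here (LHS = RHS)
B. LHS = 1/4, RHS = 1 → fails here (LHS ≠ RHS)
C. LHS = 0, RHS = 0 → holds here (LHS = RHS)

Answer: B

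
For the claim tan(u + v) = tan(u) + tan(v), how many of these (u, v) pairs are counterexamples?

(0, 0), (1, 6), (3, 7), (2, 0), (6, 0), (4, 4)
Testing each pair:
(0, 0): LHS = 0, RHS = 0 → satisfies claim
(1, 6): LHS = tan(7) ≈ 0.8714, RHS = tan(6) + tan(1) ≈ 1.266 → counterexample
(3, 7): LHS = tan(10) ≈ 0.6484, RHS = tan(3) + tan(7) ≈ 0.7289 → counterexample
(2, 0): LHS = tan(2) ≈ -2.185, RHS = tan(2) ≈ -2.185 → satisfies claim
(6, 0): LHS = tan(6) ≈ -0.291, RHS = tan(6) ≈ -0.291 → satisfies claim
(4, 4): LHS = tan(8) ≈ -6.8, RHS = 2·tan(4) ≈ 2.316 → counterexample

That makes 3 counterexamples.

Answer: 3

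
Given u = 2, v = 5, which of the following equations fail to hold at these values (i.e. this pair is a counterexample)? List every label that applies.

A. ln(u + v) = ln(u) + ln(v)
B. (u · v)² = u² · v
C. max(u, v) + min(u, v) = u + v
Evaluating each claim at the given values:
A. LHS = ln(7) ≈ 1.946, RHS = ln(2) + ln(5) ≈ 2.303 → fails here (LHS ≠ RHS)
B. LHS = 100, RHS = 20 → fails here (LHS ≠ RHS)
C. LHS = 7, RHS = 7 → holds here (LHS = RHS)

Answer: A, B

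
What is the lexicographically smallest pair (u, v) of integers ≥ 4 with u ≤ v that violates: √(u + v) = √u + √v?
Substituting (4, 4) into the claim:
LHS = √(4 + 4) = 2·√(2) ≈ 2.828
RHS = √4 + √4 = 4

Since LHS ≠ RHS, this pair disproves the claim, and no lexicographically smaller pair (u ≤ v, integers ≥ 4) does.

For instance (7, 9) is also a counterexample (LHS = 4, RHS = √(7) + 3 ≈ 5.646), but it's lexicographically larger.

Answer: (u, v) = (4, 4)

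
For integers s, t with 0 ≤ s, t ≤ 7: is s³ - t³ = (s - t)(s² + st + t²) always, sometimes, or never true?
The identity holds for every pair in the range. For instance at (s, t) = (5, 5): both sides equal 0.

Answer: Always true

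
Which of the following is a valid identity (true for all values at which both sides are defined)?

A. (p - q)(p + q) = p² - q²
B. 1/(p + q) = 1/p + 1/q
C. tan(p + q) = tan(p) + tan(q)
A: holds — e.g. at (0, 1), both sides equal -1.
B: fails at (3, 5) — LHS = 1/8, RHS = 8/15.
C: fails at (5, 8) — LHS = tan(13) ≈ 0.463, RHS = tan(8) + tan(5) ≈ -10.18.

Answer: A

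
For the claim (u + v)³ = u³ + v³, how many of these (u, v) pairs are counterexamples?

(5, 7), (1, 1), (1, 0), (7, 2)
Testing each pair:
(5, 7): LHS = 1728, RHS = 468 → counterexample
(1, 1): LHS = 8, RHS = 2 → counterexample
(1, 0): LHS = 1, RHS = 1 → satisfies claim
(7, 2): LHS = 729, RHS = 351 → counterexample

That makes 3 counterexamples.

Answer: 3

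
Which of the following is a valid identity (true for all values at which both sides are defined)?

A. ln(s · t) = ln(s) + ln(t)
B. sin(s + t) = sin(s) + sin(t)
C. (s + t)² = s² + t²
A: holds — e.g. at (5, 5), both sides equal ln(25) ≈ 3.219.
B: fails at (4, 4) — LHS = sin(8) ≈ 0.9894, RHS = 2·sin(4) ≈ -1.514.
C: fails at (1, 5) — LHS = 36, RHS = 26.

Answer: A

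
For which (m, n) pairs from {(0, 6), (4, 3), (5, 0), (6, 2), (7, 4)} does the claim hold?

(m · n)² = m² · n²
Testing each pair:
(0, 6): LHS = 0, RHS = 0 → holds
(4, 3): LHS = 144, RHS = 144 → holds
(5, 0): LHS = 0, RHS = 0 → holds
(6, 2): LHS = 144, RHS = 144 → holds
(7, 4): LHS = 784, RHS = 784 → holds

Every pair satisfies the claim.

Answer: All pairs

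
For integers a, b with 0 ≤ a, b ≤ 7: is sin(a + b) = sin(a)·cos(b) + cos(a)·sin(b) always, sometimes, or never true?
The identity holds for every pair in the range. For instance at (a, b) = (3, 7): both sides equal sin(10) ≈ -0.544.

Answer: Always true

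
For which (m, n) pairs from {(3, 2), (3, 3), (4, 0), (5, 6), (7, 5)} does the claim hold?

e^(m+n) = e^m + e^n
Testing each pair:
(3, 2): LHS = e^5 ≈ 148.4, RHS = e^2 + e^3 ≈ 27.47 → fails
(3, 3): LHS = e^6 ≈ 403.4, RHS = 2·e^3 ≈ 40.17 → fails
(4, 0): LHS = e^4 ≈ 54.6, RHS = 1 + e^4 ≈ 55.6 → fails
(5, 6): LHS = e^11 ≈ 59874.1, RHS = e^5 + e^6 ≈ 551.8 → fails
(7, 5): LHS = e^12 ≈ 162754.8, RHS = e^5 + e^7 ≈ 1245 → fails

No pair satisfies the claim.

Answer: None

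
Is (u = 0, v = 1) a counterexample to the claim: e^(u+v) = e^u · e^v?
No

Substituting u = 0, v = 1:
LHS = e^(0+1) = e ≈ 2.718
RHS = e^0 · e^1 = e ≈ 2.718

The sides agree, so this pair does not disprove the claim.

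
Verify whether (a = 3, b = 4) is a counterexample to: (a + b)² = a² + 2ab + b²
Substituting a = 3, b = 4:
LHS = (3 + 4)² = 49
RHS = 3² + 2·3·4 + 4² = 49

The sides agree, so this pair does not disprove the claim.

Answer: No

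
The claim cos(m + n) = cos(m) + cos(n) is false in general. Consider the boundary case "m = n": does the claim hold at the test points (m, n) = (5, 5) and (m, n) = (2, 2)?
At (5, 5): LHS = cos(10) ≈ -0.8391 ≠ RHS = 2·cos(5) ≈ 0.5673
At (2, 2): LHS = cos(4) ≈ -0.6536 ≠ RHS = 2·cos(2) ≈ -0.8323

Answer: No, fails at both test points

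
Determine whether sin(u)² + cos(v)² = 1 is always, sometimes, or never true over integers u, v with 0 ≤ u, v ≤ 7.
It holds at (u, v) = (3, 3) (both sides equal 1), but fails at (u, v) = (1, 0) (LHS = sin(1)² + 1 ≈ 1.708, RHS = 1).

Answer: Sometimes true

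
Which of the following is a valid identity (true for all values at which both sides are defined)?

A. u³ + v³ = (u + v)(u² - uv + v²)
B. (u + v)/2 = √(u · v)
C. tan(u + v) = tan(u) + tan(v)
A: holds — e.g. at (2, 7), both sides equal 351.
B: fails at (4, 5) — LHS = 9/2, RHS = 2·√(5) ≈ 4.472.
C: fails at (1, 1) — LHS = tan(2) ≈ -2.185, RHS = 2·tan(1) ≈ 3.115.

Answer: A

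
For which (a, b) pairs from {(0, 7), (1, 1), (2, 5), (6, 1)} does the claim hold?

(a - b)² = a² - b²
Testing each pair:
(0, 7): LHS = 49, RHS = -49 → fails
(1, 1): LHS = 0, RHS = 0 → holds
(2, 5): LHS = 9, RHS = -21 → fails
(6, 1): LHS = 25, RHS = 35 → fails

1 of 4 pairs satisfies the claim.

Answer: (1, 1)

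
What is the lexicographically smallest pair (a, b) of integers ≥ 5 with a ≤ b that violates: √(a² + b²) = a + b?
Substituting (5, 5) into the claim:
LHS = √(5² + 5²) = 5·√(2) ≈ 7.071
RHS = 5 + 5 = 10

Since LHS ≠ RHS, this pair disproves the claim, and no lexicographically smaller pair (a ≤ b, integers ≥ 5) does.

For instance (5, 11) is also a counterexample (LHS = √(146) ≈ 12.08, RHS = 16), but it's lexicographically larger.

Answer: (a, b) = (5, 5)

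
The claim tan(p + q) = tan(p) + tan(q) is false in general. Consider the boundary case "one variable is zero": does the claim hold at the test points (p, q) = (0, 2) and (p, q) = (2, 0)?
At (0, 2): LHS = tan(2) ≈ -2.185, RHS = tan(2) ≈ -2.185 → equal
At (2, 0): LHS = tan(2) ≈ -2.185, RHS = tan(2) ≈ -2.185 → equal

So the claim does hold at both of these boundary points, even though it is not an identity.

Answer: Yes, holds at both test points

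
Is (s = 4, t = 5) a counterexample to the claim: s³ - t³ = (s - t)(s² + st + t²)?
Substituting s = 4, t = 5:
LHS = 4³ - 5³ = -61
RHS = (4 - 5)(4² + 4·5 + 5²) = -61

The sides agree, so this pair does not disprove the claim.

Answer: No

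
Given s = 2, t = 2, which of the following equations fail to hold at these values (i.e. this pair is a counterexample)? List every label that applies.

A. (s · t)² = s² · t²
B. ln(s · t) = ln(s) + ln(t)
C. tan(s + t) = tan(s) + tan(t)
C

Evaluating each claim at the given values:
A. LHS = 16, RHS = 16 → holds here (LHS = RHS)
B. LHS = ln(4) ≈ 1.386, RHS = 2·ln(2) ≈ 1.386 → holds here (LHS = RHS)
C. LHS = tan(4) ≈ 1.158, RHS = 2·tan(2) ≈ -4.37 → fails here (LHS ≠ RHS)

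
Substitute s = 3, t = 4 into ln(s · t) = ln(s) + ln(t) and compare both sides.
LHS = ln(3 · 4) = ln(12) ≈ 2.485
RHS = ln(3) + ln(4) ≈ 2.485

LHS = RHS: the two sides agree.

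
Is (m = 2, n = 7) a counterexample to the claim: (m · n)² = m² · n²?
No

Substituting m = 2, n = 7:
LHS = (2 · 7)² = 196
RHS = 2² · 7² = 196

The sides agree, so this pair does not disprove the claim.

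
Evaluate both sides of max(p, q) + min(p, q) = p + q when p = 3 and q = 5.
LHS = max(3, 5) + min(3, 5) = 8
RHS = 3 + 5 = 8

LHS = RHS: the two sides agree.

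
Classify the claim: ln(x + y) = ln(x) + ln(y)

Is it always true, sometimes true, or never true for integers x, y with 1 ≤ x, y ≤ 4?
Sometimes true

It holds at (x, y) = (2, 2) (both sides equal ln(4) ≈ 1.386), but fails at (x, y) = (3, 2) (LHS = ln(5) ≈ 1.609, RHS = ln(2) + ln(3) ≈ 1.792).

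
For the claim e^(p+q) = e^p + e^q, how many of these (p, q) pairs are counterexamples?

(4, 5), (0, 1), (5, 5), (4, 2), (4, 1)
5

Testing each pair:
(4, 5): LHS = e^9 ≈ 8103, RHS = e^4 + e^5 ≈ 203 → counterexample
(0, 1): LHS = e ≈ 2.718, RHS = 1 + e ≈ 3.718 → counterexample
(5, 5): LHS = e^10 ≈ 22026.5, RHS = 2·e^5 ≈ 296.8 → counterexample
(4, 2): LHS = e^6 ≈ 403.4, RHS = e^2 + e^4 ≈ 61.99 → counterexample
(4, 1): LHS = e^5 ≈ 148.4, RHS = e + e^4 ≈ 57.32 → counterexample

That makes 5 counterexamples.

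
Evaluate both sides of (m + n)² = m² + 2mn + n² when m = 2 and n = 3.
LHS = (2 + 3)² = 25
RHS = 2² + 2·2·3 + 3² = 25

LHS = RHS: the two sides agree.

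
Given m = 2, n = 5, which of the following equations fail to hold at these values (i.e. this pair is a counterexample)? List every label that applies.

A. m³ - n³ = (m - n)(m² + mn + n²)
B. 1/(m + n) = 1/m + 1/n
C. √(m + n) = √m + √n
B, C

Evaluating each claim at the given values:
A. LHS = -117, RHS = -117 → holds here (LHS = RHS)
B. LHS = 1/7, RHS = 7/10 → fails here (LHS ≠ RHS)
C. LHS = √(7) ≈ 2.646, RHS = √(2) + √(5) ≈ 3.65 → fails here (LHS ≠ RHS)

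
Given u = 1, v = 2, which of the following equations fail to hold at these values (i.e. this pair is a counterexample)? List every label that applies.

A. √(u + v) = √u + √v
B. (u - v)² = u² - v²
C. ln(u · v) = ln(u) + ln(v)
A, B

Evaluating each claim at the given values:
A. LHS = √(3) ≈ 1.732, RHS = 1 + √(2) ≈ 2.414 → fails here (LHS ≠ RHS)
B. LHS = 1, RHS = -3 → fails here (LHS ≠ RHS)
C. LHS = ln(2) ≈ 0.6931, RHS = ln(2) ≈ 0.6931 → holds here (LHS = RHS)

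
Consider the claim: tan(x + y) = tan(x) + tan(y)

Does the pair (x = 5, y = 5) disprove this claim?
Substituting x = 5, y = 5:
LHS = tan(5 + 5) = tan(10) ≈ 0.6484
RHS = tan(5) + tan(5) = 2·tan(5) ≈ -6.761

Since LHS ≠ RHS, this pair disproves the claim.

Answer: Yes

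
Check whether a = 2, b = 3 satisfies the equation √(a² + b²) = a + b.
Substituting a = 2, b = 3:

LHS = √(2² + 3²) = √(13) ≈ 3.606
RHS = 2 + 3 = 5

LHS ≠ RHS, so the equation does not hold at this point.

Answer: Fails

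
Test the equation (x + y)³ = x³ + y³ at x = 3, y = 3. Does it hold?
Fails

Substituting x = 3, y = 3:

LHS = (3 + 3)³ = 216
RHS = 3³ + 3³ = 54

LHS ≠ RHS, so the equation does not hold at this point.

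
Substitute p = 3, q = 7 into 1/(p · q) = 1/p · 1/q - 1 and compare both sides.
LHS = 1/(3 · 7) = 1/21
RHS = 1/3 · 1/7 - 1 = -20/21

LHS ≠ RHS, so the equation does not hold here.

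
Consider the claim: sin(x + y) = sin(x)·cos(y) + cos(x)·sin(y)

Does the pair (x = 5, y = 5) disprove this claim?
No

Substituting x = 5, y = 5:
LHS = sin(5 + 5) = sin(10) ≈ -0.544
RHS = sin(5)·cos(5) + cos(5)·sin(5) = 2·sin(5)·cos(5) ≈ -0.544

The sides agree, so this pair does not disprove the claim.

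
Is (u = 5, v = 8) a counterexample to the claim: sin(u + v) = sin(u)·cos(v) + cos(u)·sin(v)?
No

Substituting u = 5, v = 8:
LHS = sin(5 + 8) = sin(13) ≈ 0.4202
RHS = sin(5)·cos(8) + cos(5)·sin(8) = sin(5)·cos(8) + sin(8)·cos(5) ≈ 0.4202

The sides agree, so this pair does not disprove the claim.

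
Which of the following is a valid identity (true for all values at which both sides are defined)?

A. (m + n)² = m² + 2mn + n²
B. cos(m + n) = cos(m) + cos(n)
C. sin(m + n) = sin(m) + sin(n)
A: holds — e.g. at (2, 4), both sides equal 36.
B: fails at (2, 4) — LHS = cos(6) ≈ 0.9602, RHS = cos(4) + cos(2) ≈ -1.07.
C: fails at (2, 7) — LHS = sin(9) ≈ 0.4121, RHS = sin(7) + sin(2) ≈ 1.566.

Answer: A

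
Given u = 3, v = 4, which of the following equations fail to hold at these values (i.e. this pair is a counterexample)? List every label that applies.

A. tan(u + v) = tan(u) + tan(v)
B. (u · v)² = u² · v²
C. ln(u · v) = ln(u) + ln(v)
A

Evaluating each claim at the given values:
A. LHS = tan(7) ≈ 0.8714, RHS = tan(3) + tan(4) ≈ 1.015 → fails here (LHS ≠ RHS)
B. LHS = 144, RHS = 144 → holds here (LHS = RHS)
C. LHS = ln(12) ≈ 2.485, RHS = ln(3) + ln(4) ≈ 2.485 → holds here (LHS = RHS)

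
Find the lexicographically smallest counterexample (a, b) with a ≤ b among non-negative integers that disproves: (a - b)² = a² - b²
(a, b) = (0, 1)

Substituting (0, 1) into the claim:
LHS = (0 - 1)² = 1
RHS = 0² - 1² = -1

Since LHS ≠ RHS, this pair disproves the claim, and no lexicographically smaller pair (a ≤ b, non-negative integers) does.

For instance (5, 6) is also a counterexample (LHS = 1, RHS = -11), but it's lexicographically larger.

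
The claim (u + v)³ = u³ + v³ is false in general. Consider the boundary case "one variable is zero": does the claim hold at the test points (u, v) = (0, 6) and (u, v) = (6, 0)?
At (0, 6): LHS = 216, RHS = 216 → equal
At (6, 0): LHS = 216, RHS = 216 → equal

So the claim does hold at both of these boundary points, even though it is not an identity.

Answer: Yes, holds at both test points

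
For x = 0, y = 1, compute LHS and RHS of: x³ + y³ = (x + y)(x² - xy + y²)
LHS = 0³ + 1³ = 1
RHS = (0 + 1)(0² - 0·1 + 1²) = 1

LHS = RHS: the two sides agree.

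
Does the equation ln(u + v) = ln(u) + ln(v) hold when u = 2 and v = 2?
Substituting u = 2, v = 2:

LHS = ln(2 + 2) = ln(4) ≈ 1.386
RHS = ln(2) + ln(2) = 2·ln(2) ≈ 1.386

LHS = RHS, so the equation holds at this point.

Answer: Holds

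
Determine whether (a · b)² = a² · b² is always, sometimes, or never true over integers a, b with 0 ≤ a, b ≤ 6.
The identity holds for every pair in the range. For instance at (a, b) = (2, 2): both sides equal 16.

Answer: Always true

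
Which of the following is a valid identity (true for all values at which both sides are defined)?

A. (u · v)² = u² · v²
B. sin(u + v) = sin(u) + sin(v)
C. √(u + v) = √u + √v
A

A: holds — e.g. at (3, 4), both sides equal 144.
B: fails at (5, 5) — LHS = sin(10) ≈ -0.544, RHS = 2·sin(5) ≈ -1.918.
C: fails at (3, 5) — LHS = 2·√(2) ≈ 2.828, RHS = √(3) + √(5) ≈ 3.968.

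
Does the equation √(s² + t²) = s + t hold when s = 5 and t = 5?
Fails

Substituting s = 5, t = 5:

LHS = √(5² + 5²) = 5·√(2) ≈ 7.071
RHS = 5 + 5 = 10

LHS ≠ RHS, so the equation does not hold at this point.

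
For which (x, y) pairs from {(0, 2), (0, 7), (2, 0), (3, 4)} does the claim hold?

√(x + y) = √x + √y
(0, 2), (0, 7), (2, 0)

Testing each pair:
(0, 2): LHS = √(2) ≈ 1.414, RHS = √(2) ≈ 1.414 → holds
(0, 7): LHS = √(7) ≈ 2.646, RHS = √(7) ≈ 2.646 → holds
(2, 0): LHS = √(2) ≈ 1.414, RHS = √(2) ≈ 1.414 → holds
(3, 4): LHS = √(7) ≈ 2.646, RHS = √(3) + 2 ≈ 3.732 → fails

3 of 4 pairs satisfy the claim.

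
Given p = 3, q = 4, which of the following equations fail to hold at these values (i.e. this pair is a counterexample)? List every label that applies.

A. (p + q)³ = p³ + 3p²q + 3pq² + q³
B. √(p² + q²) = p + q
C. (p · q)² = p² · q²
B

Evaluating each claim at the given values:
A. LHS = 343, RHS = 343 → holds here (LHS = RHS)
B. LHS = 5, RHS = 7 → fails here (LHS ≠ RHS)
C. LHS = 144, RHS = 144 → holds here (LHS = RHS)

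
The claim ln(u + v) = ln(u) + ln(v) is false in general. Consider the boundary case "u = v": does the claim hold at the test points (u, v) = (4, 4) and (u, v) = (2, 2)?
Only at (2, 2)

At (4, 4): LHS = ln(8) ≈ 2.079 ≠ RHS = 2·ln(4) ≈ 2.773
At (2, 2): LHS = ln(4) ≈ 1.386, RHS = 2·ln(2) ≈ 1.386 → equal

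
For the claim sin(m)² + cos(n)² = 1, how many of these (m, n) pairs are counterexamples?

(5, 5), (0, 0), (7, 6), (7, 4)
2

Testing each pair:
(5, 5): LHS = cos(5)² + sin(5)² = 1, RHS = 1 → satisfies claim
(0, 0): LHS = 1, RHS = 1 → satisfies claim
(7, 6): LHS = sin(7)² + cos(6)² ≈ 1.354, RHS = 1 → counterexample
(7, 4): LHS = cos(4)² + sin(7)² ≈ 0.8589, RHS = 1 → counterexample

That makes 2 counterexamples.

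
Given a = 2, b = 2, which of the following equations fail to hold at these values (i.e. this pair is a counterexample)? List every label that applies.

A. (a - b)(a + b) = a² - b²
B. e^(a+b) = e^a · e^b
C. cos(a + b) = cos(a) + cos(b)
Evaluating each claim at the given values:
A. LHS = 0, RHS = 0 → holds here (LHS = RHS)
B. LHS = e^4 ≈ 54.6, RHS = e^4 ≈ 54.6 → holds here (LHS = RHS)
C. LHS = cos(4) ≈ -0.6536, RHS = 2·cos(2) ≈ -0.8323 → fails here (LHS ≠ RHS)

Answer: C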